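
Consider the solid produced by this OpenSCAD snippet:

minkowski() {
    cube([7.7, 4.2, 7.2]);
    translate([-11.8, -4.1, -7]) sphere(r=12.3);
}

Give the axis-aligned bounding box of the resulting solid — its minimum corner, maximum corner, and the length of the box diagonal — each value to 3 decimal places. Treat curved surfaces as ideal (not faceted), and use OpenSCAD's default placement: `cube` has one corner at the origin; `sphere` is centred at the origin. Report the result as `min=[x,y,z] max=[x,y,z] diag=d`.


A = translate([-11.8, -4.1, -7]) sphere(r=12.3) → bbox [-24.1,-16.4,-19.3] .. [0.5,8.2,5.3]
B = cube([7.7, 4.2, 7.2]) → bbox [0,0,0] .. [7.7,4.2,7.2]
lo = A.lo+B.lo = [-24.1+0, -16.4+0, -19.3+0] = [-24.100,-16.400,-19.300]
hi = A.hi+B.hi = [0.5+7.7, 8.2+4.2, 5.3+7.2] = [8.200,12.400,12.500]
diag = √(32.3²+28.8²+31.8²) = √2883.97 = 53.703

min=[-24.100,-16.400,-19.300] max=[8.200,12.400,12.500] diag=53.703


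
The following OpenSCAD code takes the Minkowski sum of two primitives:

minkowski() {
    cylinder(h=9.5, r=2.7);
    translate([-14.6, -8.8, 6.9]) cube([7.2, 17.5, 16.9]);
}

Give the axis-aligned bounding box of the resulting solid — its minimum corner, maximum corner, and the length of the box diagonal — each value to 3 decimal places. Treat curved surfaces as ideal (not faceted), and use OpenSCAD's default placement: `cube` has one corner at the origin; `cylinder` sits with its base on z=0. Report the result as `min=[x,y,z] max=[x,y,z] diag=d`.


A = translate([-14.6, -8.8, 6.9]) cube([7.2, 17.5, 16.9]) → bbox [-14.6,-8.8,6.9] .. [-7.4,8.7,23.8]
B = cylinder(h=9.5, r=2.7) → bbox [-2.7,-2.7,0] .. [2.7,2.7,9.5]
lo = A.lo+B.lo = [-14.6-2.7, -8.8-2.7, 6.9+0] = [-17.300,-11.500,6.900]
hi = A.hi+B.hi = [-7.4+2.7, 8.7+2.7, 23.8+9.5] = [-4.700,11.400,33.300]
diag = √(12.6²+22.9²+26.4²) = √1380.13 = 37.150

min=[-17.300,-11.500,6.900] max=[-4.700,11.400,33.300] diag=37.150


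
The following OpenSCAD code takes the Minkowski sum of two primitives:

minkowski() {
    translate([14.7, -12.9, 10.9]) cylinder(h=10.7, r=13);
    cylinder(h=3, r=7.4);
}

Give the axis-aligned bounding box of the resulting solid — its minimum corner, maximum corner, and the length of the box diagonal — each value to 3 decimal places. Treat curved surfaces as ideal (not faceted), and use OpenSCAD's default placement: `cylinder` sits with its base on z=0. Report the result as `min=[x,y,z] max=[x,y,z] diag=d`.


A = translate([14.7, -12.9, 10.9]) cylinder(h=10.7, r=13) → bbox [1.7,-25.9,10.9] .. [27.7,0.1,21.6]
B = cylinder(h=3, r=7.4) → bbox [-7.4,-7.4,0] .. [7.4,7.4,3]
lo = A.lo+B.lo = [1.7-7.4, -25.9-7.4, 10.9+0] = [-5.700,-33.300,10.900]
hi = A.hi+B.hi = [27.7+7.4, 0.1+7.4, 21.6+3] = [35.100,7.500,24.600]
diag = √(40.8²+40.8²+13.7²) = √3516.97 = 59.304

min=[-5.700,-33.300,10.900] max=[35.100,7.500,24.600] diag=59.304


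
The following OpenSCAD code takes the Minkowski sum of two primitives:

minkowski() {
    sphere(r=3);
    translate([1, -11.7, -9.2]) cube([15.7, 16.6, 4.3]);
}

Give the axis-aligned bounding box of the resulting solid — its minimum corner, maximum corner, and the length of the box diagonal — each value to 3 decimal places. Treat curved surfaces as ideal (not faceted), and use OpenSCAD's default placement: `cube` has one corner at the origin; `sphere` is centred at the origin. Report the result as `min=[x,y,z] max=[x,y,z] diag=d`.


min=[-2.000,-14.700,-12.200] max=[19.700,7.900,-1.900] diag=32.981

A = translate([1, -11.7, -9.2]) cube([15.7, 16.6, 4.3]) → bbox [1,-11.7,-9.2] .. [16.7,4.9,-4.9]
B = sphere(r=3) → bbox [-3,-3,-3] .. [3,3,3]
lo = A.lo+B.lo = [1-3, -11.7-3, -9.2-3] = [-2.000,-14.700,-12.200]
hi = A.hi+B.hi = [16.7+3, 4.9+3, -4.9+3] = [19.700,7.900,-1.900]
diag = √(21.7²+22.6²+10.3²) = √1087.74 = 32.981


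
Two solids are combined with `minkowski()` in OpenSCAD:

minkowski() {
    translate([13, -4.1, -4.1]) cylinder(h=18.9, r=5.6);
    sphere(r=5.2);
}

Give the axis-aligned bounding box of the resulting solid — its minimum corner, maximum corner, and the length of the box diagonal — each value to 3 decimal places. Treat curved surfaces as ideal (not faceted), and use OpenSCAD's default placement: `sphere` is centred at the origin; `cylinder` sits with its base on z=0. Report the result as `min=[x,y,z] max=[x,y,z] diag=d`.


min=[2.200,-14.900,-9.300] max=[23.800,6.700,20.000] diag=42.327

A = translate([13, -4.1, -4.1]) cylinder(h=18.9, r=5.6) → bbox [7.4,-9.7,-4.1] .. [18.6,1.5,14.8]
B = sphere(r=5.2) → bbox [-5.2,-5.2,-5.2] .. [5.2,5.2,5.2]
lo = A.lo+B.lo = [7.4-5.2, -9.7-5.2, -4.1-5.2] = [2.200,-14.900,-9.300]
hi = A.hi+B.hi = [18.6+5.2, 1.5+5.2, 14.8+5.2] = [23.800,6.700,20.000]
diag = √(21.6²+21.6²+29.3²) = √1791.61 = 42.327


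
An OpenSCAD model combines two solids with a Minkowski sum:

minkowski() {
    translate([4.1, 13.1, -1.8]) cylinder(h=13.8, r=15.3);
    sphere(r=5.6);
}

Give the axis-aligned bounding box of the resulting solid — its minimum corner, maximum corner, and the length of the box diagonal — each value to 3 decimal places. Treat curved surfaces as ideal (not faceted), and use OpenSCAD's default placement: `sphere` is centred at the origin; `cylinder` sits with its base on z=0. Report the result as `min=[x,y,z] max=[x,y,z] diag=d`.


min=[-16.800,-7.800,-7.400] max=[25.000,34.000,17.600] diag=64.183

A = translate([4.1, 13.1, -1.8]) cylinder(h=13.8, r=15.3) → bbox [-11.2,-2.2,-1.8] .. [19.4,28.4,12]
B = sphere(r=5.6) → bbox [-5.6,-5.6,-5.6] .. [5.6,5.6,5.6]
lo = A.lo+B.lo = [-11.2-5.6, -2.2-5.6, -1.8-5.6] = [-16.800,-7.800,-7.400]
hi = A.hi+B.hi = [19.4+5.6, 28.4+5.6, 12+5.6] = [25.000,34.000,17.600]
diag = √(41.8²+41.8²+25²) = √4119.48 = 64.183


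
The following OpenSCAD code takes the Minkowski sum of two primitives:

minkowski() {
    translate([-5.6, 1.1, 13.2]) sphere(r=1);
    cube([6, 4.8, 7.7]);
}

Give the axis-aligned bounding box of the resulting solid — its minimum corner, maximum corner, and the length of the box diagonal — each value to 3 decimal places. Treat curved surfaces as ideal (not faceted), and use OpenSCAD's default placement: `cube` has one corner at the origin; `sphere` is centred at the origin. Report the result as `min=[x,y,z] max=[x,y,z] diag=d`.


A = translate([-5.6, 1.1, 13.2]) sphere(r=1) → bbox [-6.6,0.1,12.2] .. [-4.6,2.1,14.2]
B = cube([6, 4.8, 7.7]) → bbox [0,0,0] .. [6,4.8,7.7]
lo = A.lo+B.lo = [-6.6+0, 0.1+0, 12.2+0] = [-6.600,0.100,12.200]
hi = A.hi+B.hi = [-4.6+6, 2.1+4.8, 14.2+7.7] = [1.400,6.900,21.900]
diag = √(8²+6.8²+9.7²) = √204.33 = 14.294

min=[-6.600,0.100,12.200] max=[1.400,6.900,21.900] diag=14.294


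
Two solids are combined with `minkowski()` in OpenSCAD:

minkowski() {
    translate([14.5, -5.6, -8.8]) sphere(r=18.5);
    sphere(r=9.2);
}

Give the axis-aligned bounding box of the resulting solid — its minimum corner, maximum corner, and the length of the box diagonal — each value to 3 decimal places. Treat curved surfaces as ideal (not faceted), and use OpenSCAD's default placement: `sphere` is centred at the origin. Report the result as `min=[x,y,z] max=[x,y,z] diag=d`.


A = translate([14.5, -5.6, -8.8]) sphere(r=18.5) → bbox [-4,-24.1,-27.3] .. [33,12.9,9.7]
B = sphere(r=9.2) → bbox [-9.2,-9.2,-9.2] .. [9.2,9.2,9.2]
lo = A.lo+B.lo = [-4-9.2, -24.1-9.2, -27.3-9.2] = [-13.200,-33.300,-36.500]
hi = A.hi+B.hi = [33+9.2, 12.9+9.2, 9.7+9.2] = [42.200,22.100,18.900]
diag = √(55.4²+55.4²+55.4²) = √9207.48 = 95.956

min=[-13.200,-33.300,-36.500] max=[42.200,22.100,18.900] diag=95.956


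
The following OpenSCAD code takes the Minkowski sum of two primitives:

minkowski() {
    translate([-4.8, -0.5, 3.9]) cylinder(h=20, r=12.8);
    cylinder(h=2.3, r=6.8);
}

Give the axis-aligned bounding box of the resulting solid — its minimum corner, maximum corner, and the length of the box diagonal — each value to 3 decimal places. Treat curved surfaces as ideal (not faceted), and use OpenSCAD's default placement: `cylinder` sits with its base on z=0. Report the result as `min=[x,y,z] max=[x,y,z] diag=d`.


min=[-24.400,-20.100,3.900] max=[14.800,19.100,26.200] diag=59.754

A = translate([-4.8, -0.5, 3.9]) cylinder(h=20, r=12.8) → bbox [-17.6,-13.3,3.9] .. [8,12.3,23.9]
B = cylinder(h=2.3, r=6.8) → bbox [-6.8,-6.8,0] .. [6.8,6.8,2.3]
lo = A.lo+B.lo = [-17.6-6.8, -13.3-6.8, 3.9+0] = [-24.400,-20.100,3.900]
hi = A.hi+B.hi = [8+6.8, 12.3+6.8, 23.9+2.3] = [14.800,19.100,26.200]
diag = √(39.2²+39.2²+22.3²) = √3570.57 = 59.754


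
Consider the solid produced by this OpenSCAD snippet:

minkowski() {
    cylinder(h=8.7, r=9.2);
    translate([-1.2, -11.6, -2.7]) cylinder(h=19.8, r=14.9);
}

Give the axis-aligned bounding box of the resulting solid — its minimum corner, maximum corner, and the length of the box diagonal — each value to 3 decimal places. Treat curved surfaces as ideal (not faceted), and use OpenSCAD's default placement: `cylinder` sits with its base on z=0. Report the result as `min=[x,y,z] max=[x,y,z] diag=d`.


min=[-25.300,-35.700,-2.700] max=[22.900,12.500,25.800] diag=73.883

A = translate([-1.2, -11.6, -2.7]) cylinder(h=19.8, r=14.9) → bbox [-16.1,-26.5,-2.7] .. [13.7,3.3,17.1]
B = cylinder(h=8.7, r=9.2) → bbox [-9.2,-9.2,0] .. [9.2,9.2,8.7]
lo = A.lo+B.lo = [-16.1-9.2, -26.5-9.2, -2.7+0] = [-25.300,-35.700,-2.700]
hi = A.hi+B.hi = [13.7+9.2, 3.3+9.2, 17.1+8.7] = [22.900,12.500,25.800]
diag = √(48.2²+48.2²+28.5²) = √5458.73 = 73.883


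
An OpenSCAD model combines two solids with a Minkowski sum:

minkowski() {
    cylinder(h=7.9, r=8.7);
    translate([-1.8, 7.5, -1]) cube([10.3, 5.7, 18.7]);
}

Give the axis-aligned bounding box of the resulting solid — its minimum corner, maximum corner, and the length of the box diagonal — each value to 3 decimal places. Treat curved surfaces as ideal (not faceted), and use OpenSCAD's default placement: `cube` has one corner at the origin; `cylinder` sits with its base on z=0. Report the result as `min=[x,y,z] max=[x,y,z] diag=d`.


min=[-10.500,-1.200,-1.000] max=[17.200,21.900,25.600] diag=44.816

A = translate([-1.8, 7.5, -1]) cube([10.3, 5.7, 18.7]) → bbox [-1.8,7.5,-1] .. [8.5,13.2,17.7]
B = cylinder(h=7.9, r=8.7) → bbox [-8.7,-8.7,0] .. [8.7,8.7,7.9]
lo = A.lo+B.lo = [-1.8-8.7, 7.5-8.7, -1+0] = [-10.500,-1.200,-1.000]
hi = A.hi+B.hi = [8.5+8.7, 13.2+8.7, 17.7+7.9] = [17.200,21.900,25.600]
diag = √(27.7²+23.1²+26.6²) = √2008.46 = 44.816


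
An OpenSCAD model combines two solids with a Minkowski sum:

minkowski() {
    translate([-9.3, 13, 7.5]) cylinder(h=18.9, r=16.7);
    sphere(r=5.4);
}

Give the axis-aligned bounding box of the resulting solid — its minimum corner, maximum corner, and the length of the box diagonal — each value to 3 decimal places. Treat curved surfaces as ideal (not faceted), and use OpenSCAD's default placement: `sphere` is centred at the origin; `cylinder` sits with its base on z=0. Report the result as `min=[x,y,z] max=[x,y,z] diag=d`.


A = translate([-9.3, 13, 7.5]) cylinder(h=18.9, r=16.7) → bbox [-26,-3.7,7.5] .. [7.4,29.7,26.4]
B = sphere(r=5.4) → bbox [-5.4,-5.4,-5.4] .. [5.4,5.4,5.4]
lo = A.lo+B.lo = [-26-5.4, -3.7-5.4, 7.5-5.4] = [-31.400,-9.100,2.100]
hi = A.hi+B.hi = [7.4+5.4, 29.7+5.4, 26.4+5.4] = [12.800,35.100,31.800]
diag = √(44.2²+44.2²+29.7²) = √4789.37 = 69.205

min=[-31.400,-9.100,2.100] max=[12.800,35.100,31.800] diag=69.205


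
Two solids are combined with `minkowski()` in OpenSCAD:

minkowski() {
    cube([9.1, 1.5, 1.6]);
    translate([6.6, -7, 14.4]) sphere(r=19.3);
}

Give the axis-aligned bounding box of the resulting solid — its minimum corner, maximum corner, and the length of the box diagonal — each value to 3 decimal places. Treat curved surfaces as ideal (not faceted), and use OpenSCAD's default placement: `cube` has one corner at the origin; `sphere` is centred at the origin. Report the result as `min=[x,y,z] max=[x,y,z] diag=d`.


A = translate([6.6, -7, 14.4]) sphere(r=19.3) → bbox [-12.7,-26.3,-4.9] .. [25.9,12.3,33.7]
B = cube([9.1, 1.5, 1.6]) → bbox [0,0,0] .. [9.1,1.5,1.6]
lo = A.lo+B.lo = [-12.7+0, -26.3+0, -4.9+0] = [-12.700,-26.300,-4.900]
hi = A.hi+B.hi = [25.9+9.1, 12.3+1.5, 33.7+1.6] = [35.000,13.800,35.300]
diag = √(47.7²+40.1²+40.2²) = √5499.34 = 74.158

min=[-12.700,-26.300,-4.900] max=[35.000,13.800,35.300] diag=74.158


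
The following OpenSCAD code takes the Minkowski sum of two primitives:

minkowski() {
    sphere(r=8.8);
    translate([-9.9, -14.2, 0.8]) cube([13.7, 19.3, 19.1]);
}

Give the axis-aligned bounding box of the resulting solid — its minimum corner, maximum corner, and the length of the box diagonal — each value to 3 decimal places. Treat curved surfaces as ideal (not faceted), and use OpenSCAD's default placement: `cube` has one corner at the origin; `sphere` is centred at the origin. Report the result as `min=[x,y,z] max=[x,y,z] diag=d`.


A = translate([-9.9, -14.2, 0.8]) cube([13.7, 19.3, 19.1]) → bbox [-9.9,-14.2,0.8] .. [3.8,5.1,19.9]
B = sphere(r=8.8) → bbox [-8.8,-8.8,-8.8] .. [8.8,8.8,8.8]
lo = A.lo+B.lo = [-9.9-8.8, -14.2-8.8, 0.8-8.8] = [-18.700,-23.000,-8.000]
hi = A.hi+B.hi = [3.8+8.8, 5.1+8.8, 19.9+8.8] = [12.600,13.900,28.700]
diag = √(31.3²+36.9²+36.7²) = √3688.19 = 60.730

min=[-18.700,-23.000,-8.000] max=[12.600,13.900,28.700] diag=60.730


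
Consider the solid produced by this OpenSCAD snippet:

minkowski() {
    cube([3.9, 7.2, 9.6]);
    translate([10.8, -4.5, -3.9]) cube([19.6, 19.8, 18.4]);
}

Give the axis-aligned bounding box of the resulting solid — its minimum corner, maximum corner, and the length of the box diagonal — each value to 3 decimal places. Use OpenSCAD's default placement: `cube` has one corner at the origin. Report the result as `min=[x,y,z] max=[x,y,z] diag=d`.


A = translate([10.8, -4.5, -3.9]) cube([19.6, 19.8, 18.4]) → bbox [10.8,-4.5,-3.9] .. [30.4,15.3,14.5]
B = cube([3.9, 7.2, 9.6]) → bbox [0,0,0] .. [3.9,7.2,9.6]
lo = A.lo+B.lo = [10.8+0, -4.5+0, -3.9+0] = [10.800,-4.500,-3.900]
hi = A.hi+B.hi = [30.4+3.9, 15.3+7.2, 14.5+9.6] = [34.300,22.500,24.100]
diag = √(23.5²+27²+28²) = √2065.25 = 45.445

min=[10.800,-4.500,-3.900] max=[34.300,22.500,24.100] diag=45.445


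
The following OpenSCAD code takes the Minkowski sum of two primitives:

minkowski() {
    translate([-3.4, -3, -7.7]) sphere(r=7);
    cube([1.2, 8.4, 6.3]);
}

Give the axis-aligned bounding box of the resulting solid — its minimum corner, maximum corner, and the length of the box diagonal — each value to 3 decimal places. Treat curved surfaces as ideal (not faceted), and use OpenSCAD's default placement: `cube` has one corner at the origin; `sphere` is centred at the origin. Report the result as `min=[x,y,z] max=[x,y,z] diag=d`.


A = translate([-3.4, -3, -7.7]) sphere(r=7) → bbox [-10.4,-10,-14.7] .. [3.6,4,-0.7]
B = cube([1.2, 8.4, 6.3]) → bbox [0,0,0] .. [1.2,8.4,6.3]
lo = A.lo+B.lo = [-10.4+0, -10+0, -14.7+0] = [-10.400,-10.000,-14.700]
hi = A.hi+B.hi = [3.6+1.2, 4+8.4, -0.7+6.3] = [4.800,12.400,5.600]
diag = √(15.2²+22.4²+20.3²) = √1144.89 = 33.836

min=[-10.400,-10.000,-14.700] max=[4.800,12.400,5.600] diag=33.836


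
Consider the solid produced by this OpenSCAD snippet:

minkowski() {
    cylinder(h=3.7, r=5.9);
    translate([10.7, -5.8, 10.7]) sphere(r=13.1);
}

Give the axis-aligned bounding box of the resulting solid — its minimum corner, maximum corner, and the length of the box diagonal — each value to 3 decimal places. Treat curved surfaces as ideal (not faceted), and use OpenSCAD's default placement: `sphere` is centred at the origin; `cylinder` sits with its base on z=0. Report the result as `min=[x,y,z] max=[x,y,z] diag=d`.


A = translate([10.7, -5.8, 10.7]) sphere(r=13.1) → bbox [-2.4,-18.9,-2.4] .. [23.8,7.3,23.8]
B = cylinder(h=3.7, r=5.9) → bbox [-5.9,-5.9,0] .. [5.9,5.9,3.7]
lo = A.lo+B.lo = [-2.4-5.9, -18.9-5.9, -2.4+0] = [-8.300,-24.800,-2.400]
hi = A.hi+B.hi = [23.8+5.9, 7.3+5.9, 23.8+3.7] = [29.700,13.200,27.500]
diag = √(38²+38²+29.9²) = √3782.01 = 61.498

min=[-8.300,-24.800,-2.400] max=[29.700,13.200,27.500] diag=61.498


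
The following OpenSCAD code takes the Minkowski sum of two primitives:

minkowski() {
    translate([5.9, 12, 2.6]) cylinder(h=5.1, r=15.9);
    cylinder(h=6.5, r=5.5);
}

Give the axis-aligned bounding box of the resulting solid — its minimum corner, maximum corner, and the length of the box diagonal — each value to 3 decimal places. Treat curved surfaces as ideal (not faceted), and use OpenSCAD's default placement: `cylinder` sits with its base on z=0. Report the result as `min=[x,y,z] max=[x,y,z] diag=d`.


min=[-15.500,-9.400,2.600] max=[27.300,33.400,14.200] diag=61.630

A = translate([5.9, 12, 2.6]) cylinder(h=5.1, r=15.9) → bbox [-10,-3.9,2.6] .. [21.8,27.9,7.7]
B = cylinder(h=6.5, r=5.5) → bbox [-5.5,-5.5,0] .. [5.5,5.5,6.5]
lo = A.lo+B.lo = [-10-5.5, -3.9-5.5, 2.6+0] = [-15.500,-9.400,2.600]
hi = A.hi+B.hi = [21.8+5.5, 27.9+5.5, 7.7+6.5] = [27.300,33.400,14.200]
diag = √(42.8²+42.8²+11.6²) = √3798.24 = 61.630


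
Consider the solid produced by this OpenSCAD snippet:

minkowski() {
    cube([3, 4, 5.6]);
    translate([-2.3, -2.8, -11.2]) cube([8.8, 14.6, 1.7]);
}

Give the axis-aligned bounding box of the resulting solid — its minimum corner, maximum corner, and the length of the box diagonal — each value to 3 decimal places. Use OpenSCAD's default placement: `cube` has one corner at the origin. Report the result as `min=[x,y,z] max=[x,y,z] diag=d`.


min=[-2.300,-2.800,-11.200] max=[9.500,15.800,-3.900] diag=23.205

A = translate([-2.3, -2.8, -11.2]) cube([8.8, 14.6, 1.7]) → bbox [-2.3,-2.8,-11.2] .. [6.5,11.8,-9.5]
B = cube([3, 4, 5.6]) → bbox [0,0,0] .. [3,4,5.6]
lo = A.lo+B.lo = [-2.3+0, -2.8+0, -11.2+0] = [-2.300,-2.800,-11.200]
hi = A.hi+B.hi = [6.5+3, 11.8+4, -9.5+5.6] = [9.500,15.800,-3.900]
diag = √(11.8²+18.6²+7.3²) = √538.49 = 23.205


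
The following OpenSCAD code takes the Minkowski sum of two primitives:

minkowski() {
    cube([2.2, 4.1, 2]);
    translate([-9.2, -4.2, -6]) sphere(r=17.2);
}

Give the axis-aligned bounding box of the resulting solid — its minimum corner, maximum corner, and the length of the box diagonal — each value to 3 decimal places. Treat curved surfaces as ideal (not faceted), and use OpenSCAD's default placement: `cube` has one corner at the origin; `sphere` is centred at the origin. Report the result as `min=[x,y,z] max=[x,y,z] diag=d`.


min=[-26.400,-21.400,-23.200] max=[10.200,17.100,13.200] diag=64.395

A = translate([-9.2, -4.2, -6]) sphere(r=17.2) → bbox [-26.4,-21.4,-23.2] .. [8,13,11.2]
B = cube([2.2, 4.1, 2]) → bbox [0,0,0] .. [2.2,4.1,2]
lo = A.lo+B.lo = [-26.4+0, -21.4+0, -23.2+0] = [-26.400,-21.400,-23.200]
hi = A.hi+B.hi = [8+2.2, 13+4.1, 11.2+2] = [10.200,17.100,13.200]
diag = √(36.6²+38.5²+36.4²) = √4146.77 = 64.395


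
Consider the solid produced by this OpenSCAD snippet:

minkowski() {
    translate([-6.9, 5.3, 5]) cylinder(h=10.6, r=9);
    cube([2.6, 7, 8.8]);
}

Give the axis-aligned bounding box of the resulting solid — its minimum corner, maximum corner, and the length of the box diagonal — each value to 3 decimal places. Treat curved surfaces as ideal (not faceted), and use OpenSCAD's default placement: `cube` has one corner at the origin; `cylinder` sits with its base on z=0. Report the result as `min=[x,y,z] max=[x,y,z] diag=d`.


min=[-15.900,-3.700,5.000] max=[4.700,21.300,24.400] diag=37.759

A = translate([-6.9, 5.3, 5]) cylinder(h=10.6, r=9) → bbox [-15.9,-3.7,5] .. [2.1,14.3,15.6]
B = cube([2.6, 7, 8.8]) → bbox [0,0,0] .. [2.6,7,8.8]
lo = A.lo+B.lo = [-15.9+0, -3.7+0, 5+0] = [-15.900,-3.700,5.000]
hi = A.hi+B.hi = [2.1+2.6, 14.3+7, 15.6+8.8] = [4.700,21.300,24.400]
diag = √(20.6²+25²+19.4²) = √1425.72 = 37.759


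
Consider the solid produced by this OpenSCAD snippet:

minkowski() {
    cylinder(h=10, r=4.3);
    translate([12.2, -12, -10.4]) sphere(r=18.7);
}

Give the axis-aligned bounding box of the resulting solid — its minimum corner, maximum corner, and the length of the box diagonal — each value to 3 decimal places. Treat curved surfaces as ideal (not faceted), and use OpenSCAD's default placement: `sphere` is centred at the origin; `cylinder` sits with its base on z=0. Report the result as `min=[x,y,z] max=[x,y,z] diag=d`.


A = translate([12.2, -12, -10.4]) sphere(r=18.7) → bbox [-6.5,-30.7,-29.1] .. [30.9,6.7,8.3]
B = cylinder(h=10, r=4.3) → bbox [-4.3,-4.3,0] .. [4.3,4.3,10]
lo = A.lo+B.lo = [-6.5-4.3, -30.7-4.3, -29.1+0] = [-10.800,-35.000,-29.100]
hi = A.hi+B.hi = [30.9+4.3, 6.7+4.3, 8.3+10] = [35.200,11.000,18.300]
diag = √(46²+46²+47.4²) = √6478.76 = 80.491

min=[-10.800,-35.000,-29.100] max=[35.200,11.000,18.300] diag=80.491


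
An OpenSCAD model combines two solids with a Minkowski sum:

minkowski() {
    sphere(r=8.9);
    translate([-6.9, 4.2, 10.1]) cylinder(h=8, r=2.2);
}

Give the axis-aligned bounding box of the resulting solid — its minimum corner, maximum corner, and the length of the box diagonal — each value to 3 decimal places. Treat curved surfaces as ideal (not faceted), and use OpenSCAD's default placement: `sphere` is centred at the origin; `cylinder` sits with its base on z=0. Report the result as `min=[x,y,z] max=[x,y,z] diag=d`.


A = translate([-6.9, 4.2, 10.1]) cylinder(h=8, r=2.2) → bbox [-9.1,2,10.1] .. [-4.7,6.4,18.1]
B = sphere(r=8.9) → bbox [-8.9,-8.9,-8.9] .. [8.9,8.9,8.9]
lo = A.lo+B.lo = [-9.1-8.9, 2-8.9, 10.1-8.9] = [-18.000,-6.900,1.200]
hi = A.hi+B.hi = [-4.7+8.9, 6.4+8.9, 18.1+8.9] = [4.200,15.300,27.000]
diag = √(22.2²+22.2²+25.8²) = √1651.32 = 40.636

min=[-18.000,-6.900,1.200] max=[4.200,15.300,27.000] diag=40.636


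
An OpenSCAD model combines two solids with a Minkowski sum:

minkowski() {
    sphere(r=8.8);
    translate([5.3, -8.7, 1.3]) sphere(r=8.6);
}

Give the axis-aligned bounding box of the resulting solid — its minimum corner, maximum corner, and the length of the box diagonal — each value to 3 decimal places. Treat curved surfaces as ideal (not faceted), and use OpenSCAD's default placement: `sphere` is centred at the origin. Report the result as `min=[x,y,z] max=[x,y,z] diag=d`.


min=[-12.100,-26.100,-16.100] max=[22.700,8.700,18.700] diag=60.275

A = translate([5.3, -8.7, 1.3]) sphere(r=8.6) → bbox [-3.3,-17.3,-7.3] .. [13.9,-0.1,9.9]
B = sphere(r=8.8) → bbox [-8.8,-8.8,-8.8] .. [8.8,8.8,8.8]
lo = A.lo+B.lo = [-3.3-8.8, -17.3-8.8, -7.3-8.8] = [-12.100,-26.100,-16.100]
hi = A.hi+B.hi = [13.9+8.8, -0.1+8.8, 9.9+8.8] = [22.700,8.700,18.700]
diag = √(34.8²+34.8²+34.8²) = √3633.12 = 60.275


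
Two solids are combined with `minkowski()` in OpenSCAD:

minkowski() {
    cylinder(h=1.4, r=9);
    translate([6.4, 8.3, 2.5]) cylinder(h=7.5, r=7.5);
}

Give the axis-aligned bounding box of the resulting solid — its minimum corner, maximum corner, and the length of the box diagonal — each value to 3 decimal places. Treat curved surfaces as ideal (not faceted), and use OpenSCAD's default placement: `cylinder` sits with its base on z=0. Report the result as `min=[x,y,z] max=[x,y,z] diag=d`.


min=[-10.100,-8.200,2.500] max=[22.900,24.800,11.400] diag=47.510

A = translate([6.4, 8.3, 2.5]) cylinder(h=7.5, r=7.5) → bbox [-1.1,0.8,2.5] .. [13.9,15.8,10]
B = cylinder(h=1.4, r=9) → bbox [-9,-9,0] .. [9,9,1.4]
lo = A.lo+B.lo = [-1.1-9, 0.8-9, 2.5+0] = [-10.100,-8.200,2.500]
hi = A.hi+B.hi = [13.9+9, 15.8+9, 10+1.4] = [22.900,24.800,11.400]
diag = √(33²+33²+8.9²) = √2257.21 = 47.510


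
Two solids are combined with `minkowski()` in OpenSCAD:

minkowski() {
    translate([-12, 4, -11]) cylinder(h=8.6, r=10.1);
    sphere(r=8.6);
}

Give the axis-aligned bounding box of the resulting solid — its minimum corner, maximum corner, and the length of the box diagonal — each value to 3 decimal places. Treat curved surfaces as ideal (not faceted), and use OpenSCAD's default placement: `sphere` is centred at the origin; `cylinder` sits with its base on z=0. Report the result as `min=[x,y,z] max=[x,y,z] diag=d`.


min=[-30.700,-14.700,-19.600] max=[6.700,22.700,6.200] diag=58.849

A = translate([-12, 4, -11]) cylinder(h=8.6, r=10.1) → bbox [-22.1,-6.1,-11] .. [-1.9,14.1,-2.4]
B = sphere(r=8.6) → bbox [-8.6,-8.6,-8.6] .. [8.6,8.6,8.6]
lo = A.lo+B.lo = [-22.1-8.6, -6.1-8.6, -11-8.6] = [-30.700,-14.700,-19.600]
hi = A.hi+B.hi = [-1.9+8.6, 14.1+8.6, -2.4+8.6] = [6.700,22.700,6.200]
diag = √(37.4²+37.4²+25.8²) = √3463.16 = 58.849


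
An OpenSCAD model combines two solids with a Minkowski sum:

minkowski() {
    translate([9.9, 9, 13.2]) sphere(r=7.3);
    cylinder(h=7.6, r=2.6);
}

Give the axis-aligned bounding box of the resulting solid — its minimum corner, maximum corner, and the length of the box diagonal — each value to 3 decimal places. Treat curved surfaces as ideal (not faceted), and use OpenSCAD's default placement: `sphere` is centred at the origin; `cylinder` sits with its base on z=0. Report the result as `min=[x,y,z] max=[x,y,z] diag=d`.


A = translate([9.9, 9, 13.2]) sphere(r=7.3) → bbox [2.6,1.7,5.9] .. [17.2,16.3,20.5]
B = cylinder(h=7.6, r=2.6) → bbox [-2.6,-2.6,0] .. [2.6,2.6,7.6]
lo = A.lo+B.lo = [2.6-2.6, 1.7-2.6, 5.9+0] = [0.000,-0.900,5.900]
hi = A.hi+B.hi = [17.2+2.6, 16.3+2.6, 20.5+7.6] = [19.800,18.900,28.100]
diag = √(19.8²+19.8²+22.2²) = √1276.92 = 35.734

min=[0.000,-0.900,5.900] max=[19.800,18.900,28.100] diag=35.734


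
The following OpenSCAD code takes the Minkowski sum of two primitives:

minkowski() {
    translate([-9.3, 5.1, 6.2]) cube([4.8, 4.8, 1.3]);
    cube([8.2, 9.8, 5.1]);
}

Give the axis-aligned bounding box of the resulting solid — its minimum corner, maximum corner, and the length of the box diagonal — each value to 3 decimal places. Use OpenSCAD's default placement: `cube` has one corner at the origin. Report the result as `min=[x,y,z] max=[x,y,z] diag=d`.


min=[-9.300,5.100,6.200] max=[3.700,19.700,12.600] diag=20.570

A = translate([-9.3, 5.1, 6.2]) cube([4.8, 4.8, 1.3]) → bbox [-9.3,5.1,6.2] .. [-4.5,9.9,7.5]
B = cube([8.2, 9.8, 5.1]) → bbox [0,0,0] .. [8.2,9.8,5.1]
lo = A.lo+B.lo = [-9.3+0, 5.1+0, 6.2+0] = [-9.300,5.100,6.200]
hi = A.hi+B.hi = [-4.5+8.2, 9.9+9.8, 7.5+5.1] = [3.700,19.700,12.600]
diag = √(13²+14.6²+6.4²) = √423.12 = 20.570


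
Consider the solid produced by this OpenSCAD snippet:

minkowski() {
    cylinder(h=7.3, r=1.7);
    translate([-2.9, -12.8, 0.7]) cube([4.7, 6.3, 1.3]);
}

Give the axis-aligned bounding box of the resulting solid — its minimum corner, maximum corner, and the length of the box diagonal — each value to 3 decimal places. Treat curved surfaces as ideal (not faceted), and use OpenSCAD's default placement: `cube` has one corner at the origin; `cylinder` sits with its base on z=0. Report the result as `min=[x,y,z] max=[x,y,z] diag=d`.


min=[-4.600,-14.500,0.700] max=[3.500,-4.800,9.300] diag=15.286

A = translate([-2.9, -12.8, 0.7]) cube([4.7, 6.3, 1.3]) → bbox [-2.9,-12.8,0.7] .. [1.8,-6.5,2]
B = cylinder(h=7.3, r=1.7) → bbox [-1.7,-1.7,0] .. [1.7,1.7,7.3]
lo = A.lo+B.lo = [-2.9-1.7, -12.8-1.7, 0.7+0] = [-4.600,-14.500,0.700]
hi = A.hi+B.hi = [1.8+1.7, -6.5+1.7, 2+7.3] = [3.500,-4.800,9.300]
diag = √(8.1²+9.7²+8.6²) = √233.66 = 15.286


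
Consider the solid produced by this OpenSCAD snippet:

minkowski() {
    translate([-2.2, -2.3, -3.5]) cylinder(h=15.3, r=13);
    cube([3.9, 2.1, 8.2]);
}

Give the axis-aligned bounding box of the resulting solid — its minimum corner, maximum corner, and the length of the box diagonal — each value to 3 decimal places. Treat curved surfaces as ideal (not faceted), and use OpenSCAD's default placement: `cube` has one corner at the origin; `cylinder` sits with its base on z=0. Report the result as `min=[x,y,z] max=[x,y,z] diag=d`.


A = translate([-2.2, -2.3, -3.5]) cylinder(h=15.3, r=13) → bbox [-15.2,-15.3,-3.5] .. [10.8,10.7,11.8]
B = cube([3.9, 2.1, 8.2]) → bbox [0,0,0] .. [3.9,2.1,8.2]
lo = A.lo+B.lo = [-15.2+0, -15.3+0, -3.5+0] = [-15.200,-15.300,-3.500]
hi = A.hi+B.hi = [10.8+3.9, 10.7+2.1, 11.8+8.2] = [14.700,12.800,20.000]
diag = √(29.9²+28.1²+23.5²) = √2235.87 = 47.285

min=[-15.200,-15.300,-3.500] max=[14.700,12.800,20.000] diag=47.285


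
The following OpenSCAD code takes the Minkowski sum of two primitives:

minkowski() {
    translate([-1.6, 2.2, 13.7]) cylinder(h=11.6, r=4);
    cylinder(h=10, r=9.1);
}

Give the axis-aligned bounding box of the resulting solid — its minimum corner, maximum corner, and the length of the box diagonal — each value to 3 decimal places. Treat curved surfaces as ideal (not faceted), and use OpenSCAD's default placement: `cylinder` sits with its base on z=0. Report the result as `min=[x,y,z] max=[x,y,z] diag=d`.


A = translate([-1.6, 2.2, 13.7]) cylinder(h=11.6, r=4) → bbox [-5.6,-1.8,13.7] .. [2.4,6.2,25.3]
B = cylinder(h=10, r=9.1) → bbox [-9.1,-9.1,0] .. [9.1,9.1,10]
lo = A.lo+B.lo = [-5.6-9.1, -1.8-9.1, 13.7+0] = [-14.700,-10.900,13.700]
hi = A.hi+B.hi = [2.4+9.1, 6.2+9.1, 25.3+10] = [11.500,15.300,35.300]
diag = √(26.2²+26.2²+21.6²) = √1839.44 = 42.889

min=[-14.700,-10.900,13.700] max=[11.500,15.300,35.300] diag=42.889


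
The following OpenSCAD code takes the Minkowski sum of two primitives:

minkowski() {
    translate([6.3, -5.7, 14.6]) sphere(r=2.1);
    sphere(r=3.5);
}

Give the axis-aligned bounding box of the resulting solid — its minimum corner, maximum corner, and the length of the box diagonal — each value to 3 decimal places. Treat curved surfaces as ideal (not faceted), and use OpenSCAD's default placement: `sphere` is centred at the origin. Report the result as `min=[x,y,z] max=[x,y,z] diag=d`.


A = translate([6.3, -5.7, 14.6]) sphere(r=2.1) → bbox [4.2,-7.8,12.5] .. [8.4,-3.6,16.7]
B = sphere(r=3.5) → bbox [-3.5,-3.5,-3.5] .. [3.5,3.5,3.5]
lo = A.lo+B.lo = [4.2-3.5, -7.8-3.5, 12.5-3.5] = [0.700,-11.300,9.000]
hi = A.hi+B.hi = [8.4+3.5, -3.6+3.5, 16.7+3.5] = [11.900,-0.100,20.200]
diag = √(11.2²+11.2²+11.2²) = √376.32 = 19.399

min=[0.700,-11.300,9.000] max=[11.900,-0.100,20.200] diag=19.399


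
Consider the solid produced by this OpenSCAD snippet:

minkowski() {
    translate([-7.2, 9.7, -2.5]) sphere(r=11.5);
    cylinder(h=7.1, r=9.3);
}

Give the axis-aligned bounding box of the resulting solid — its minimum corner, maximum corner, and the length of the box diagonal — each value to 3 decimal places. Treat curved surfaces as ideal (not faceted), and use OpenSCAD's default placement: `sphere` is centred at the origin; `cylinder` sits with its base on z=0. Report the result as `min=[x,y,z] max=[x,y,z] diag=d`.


A = translate([-7.2, 9.7, -2.5]) sphere(r=11.5) → bbox [-18.7,-1.8,-14] .. [4.3,21.2,9]
B = cylinder(h=7.1, r=9.3) → bbox [-9.3,-9.3,0] .. [9.3,9.3,7.1]
lo = A.lo+B.lo = [-18.7-9.3, -1.8-9.3, -14+0] = [-28.000,-11.100,-14.000]
hi = A.hi+B.hi = [4.3+9.3, 21.2+9.3, 9+7.1] = [13.600,30.500,16.100]
diag = √(41.6²+41.6²+30.1²) = √4367.13 = 66.084

min=[-28.000,-11.100,-14.000] max=[13.600,30.500,16.100] diag=66.084


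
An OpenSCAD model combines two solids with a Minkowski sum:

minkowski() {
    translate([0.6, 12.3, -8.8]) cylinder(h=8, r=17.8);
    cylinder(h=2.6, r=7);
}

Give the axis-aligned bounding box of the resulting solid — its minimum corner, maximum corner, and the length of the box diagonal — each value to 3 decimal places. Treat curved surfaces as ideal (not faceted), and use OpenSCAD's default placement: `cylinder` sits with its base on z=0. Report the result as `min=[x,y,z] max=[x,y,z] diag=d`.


A = translate([0.6, 12.3, -8.8]) cylinder(h=8, r=17.8) → bbox [-17.2,-5.5,-8.8] .. [18.4,30.1,-0.8]
B = cylinder(h=2.6, r=7) → bbox [-7,-7,0] .. [7,7,2.6]
lo = A.lo+B.lo = [-17.2-7, -5.5-7, -8.8+0] = [-24.200,-12.500,-8.800]
hi = A.hi+B.hi = [18.4+7, 30.1+7, -0.8+2.6] = [25.400,37.100,1.800]
diag = √(49.6²+49.6²+10.6²) = √5032.68 = 70.941

min=[-24.200,-12.500,-8.800] max=[25.400,37.100,1.800] diag=70.941


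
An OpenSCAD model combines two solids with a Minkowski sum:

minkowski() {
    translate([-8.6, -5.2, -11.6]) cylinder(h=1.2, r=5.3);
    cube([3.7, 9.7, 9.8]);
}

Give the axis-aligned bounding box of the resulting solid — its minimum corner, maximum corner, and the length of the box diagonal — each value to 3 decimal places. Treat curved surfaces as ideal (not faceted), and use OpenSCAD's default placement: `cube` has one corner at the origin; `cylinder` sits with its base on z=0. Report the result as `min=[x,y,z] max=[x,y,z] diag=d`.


A = translate([-8.6, -5.2, -11.6]) cylinder(h=1.2, r=5.3) → bbox [-13.9,-10.5,-11.6] .. [-3.3,0.1,-10.4]
B = cube([3.7, 9.7, 9.8]) → bbox [0,0,0] .. [3.7,9.7,9.8]
lo = A.lo+B.lo = [-13.9+0, -10.5+0, -11.6+0] = [-13.900,-10.500,-11.600]
hi = A.hi+B.hi = [-3.3+3.7, 0.1+9.7, -10.4+9.8] = [0.400,9.800,-0.600]
diag = √(14.3²+20.3²+11²) = √737.58 = 27.158

min=[-13.900,-10.500,-11.600] max=[0.400,9.800,-0.600] diag=27.158


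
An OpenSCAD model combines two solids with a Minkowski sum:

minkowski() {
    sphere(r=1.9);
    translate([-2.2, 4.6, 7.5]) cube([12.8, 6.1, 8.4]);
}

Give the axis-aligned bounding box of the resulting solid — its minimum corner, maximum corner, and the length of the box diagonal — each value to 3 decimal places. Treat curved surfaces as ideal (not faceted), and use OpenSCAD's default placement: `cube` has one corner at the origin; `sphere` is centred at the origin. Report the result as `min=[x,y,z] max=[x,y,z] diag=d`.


A = translate([-2.2, 4.6, 7.5]) cube([12.8, 6.1, 8.4]) → bbox [-2.2,4.6,7.5] .. [10.6,10.7,15.9]
B = sphere(r=1.9) → bbox [-1.9,-1.9,-1.9] .. [1.9,1.9,1.9]
lo = A.lo+B.lo = [-2.2-1.9, 4.6-1.9, 7.5-1.9] = [-4.100,2.700,5.600]
hi = A.hi+B.hi = [10.6+1.9, 10.7+1.9, 15.9+1.9] = [12.500,12.600,17.800]
diag = √(16.6²+9.9²+12.2²) = √522.41 = 22.856

min=[-4.100,2.700,5.600] max=[12.500,12.600,17.800] diag=22.856


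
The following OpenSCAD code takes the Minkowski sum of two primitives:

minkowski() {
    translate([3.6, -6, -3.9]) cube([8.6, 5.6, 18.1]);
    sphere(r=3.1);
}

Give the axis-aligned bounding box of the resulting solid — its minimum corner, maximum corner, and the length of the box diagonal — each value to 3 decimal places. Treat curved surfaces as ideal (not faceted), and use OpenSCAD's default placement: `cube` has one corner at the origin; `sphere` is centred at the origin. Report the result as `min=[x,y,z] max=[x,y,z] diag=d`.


A = translate([3.6, -6, -3.9]) cube([8.6, 5.6, 18.1]) → bbox [3.6,-6,-3.9] .. [12.2,-0.4,14.2]
B = sphere(r=3.1) → bbox [-3.1,-3.1,-3.1] .. [3.1,3.1,3.1]
lo = A.lo+B.lo = [3.6-3.1, -6-3.1, -3.9-3.1] = [0.500,-9.100,-7.000]
hi = A.hi+B.hi = [12.2+3.1, -0.4+3.1, 14.2+3.1] = [15.300,2.700,17.300]
diag = √(14.8²+11.8²+24.3²) = √948.77 = 30.802

min=[0.500,-9.100,-7.000] max=[15.300,2.700,17.300] diag=30.802


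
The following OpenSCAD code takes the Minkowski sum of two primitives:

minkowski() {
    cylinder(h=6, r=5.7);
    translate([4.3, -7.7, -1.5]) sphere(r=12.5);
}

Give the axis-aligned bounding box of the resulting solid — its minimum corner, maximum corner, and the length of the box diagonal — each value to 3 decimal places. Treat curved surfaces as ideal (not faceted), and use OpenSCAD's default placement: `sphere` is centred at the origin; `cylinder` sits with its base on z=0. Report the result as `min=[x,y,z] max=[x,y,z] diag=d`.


A = translate([4.3, -7.7, -1.5]) sphere(r=12.5) → bbox [-8.2,-20.2,-14] .. [16.8,4.8,11]
B = cylinder(h=6, r=5.7) → bbox [-5.7,-5.7,0] .. [5.7,5.7,6]
lo = A.lo+B.lo = [-8.2-5.7, -20.2-5.7, -14+0] = [-13.900,-25.900,-14.000]
hi = A.hi+B.hi = [16.8+5.7, 4.8+5.7, 11+6] = [22.500,10.500,17.000]
diag = √(36.4²+36.4²+31²) = √3610.92 = 60.091

min=[-13.900,-25.900,-14.000] max=[22.500,10.500,17.000] diag=60.091


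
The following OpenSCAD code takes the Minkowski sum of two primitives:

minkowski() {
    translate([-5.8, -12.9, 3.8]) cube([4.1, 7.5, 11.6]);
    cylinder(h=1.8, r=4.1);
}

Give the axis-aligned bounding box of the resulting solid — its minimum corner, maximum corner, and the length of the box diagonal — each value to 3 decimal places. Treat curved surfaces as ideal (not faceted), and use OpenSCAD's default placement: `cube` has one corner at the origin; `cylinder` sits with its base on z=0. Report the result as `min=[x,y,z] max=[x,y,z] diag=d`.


A = translate([-5.8, -12.9, 3.8]) cube([4.1, 7.5, 11.6]) → bbox [-5.8,-12.9,3.8] .. [-1.7,-5.4,15.4]
B = cylinder(h=1.8, r=4.1) → bbox [-4.1,-4.1,0] .. [4.1,4.1,1.8]
lo = A.lo+B.lo = [-5.8-4.1, -12.9-4.1, 3.8+0] = [-9.900,-17.000,3.800]
hi = A.hi+B.hi = [-1.7+4.1, -5.4+4.1, 15.4+1.8] = [2.400,-1.300,17.200]
diag = √(12.3²+15.7²+13.4²) = √577.34 = 24.028

min=[-9.900,-17.000,3.800] max=[2.400,-1.300,17.200] diag=24.028


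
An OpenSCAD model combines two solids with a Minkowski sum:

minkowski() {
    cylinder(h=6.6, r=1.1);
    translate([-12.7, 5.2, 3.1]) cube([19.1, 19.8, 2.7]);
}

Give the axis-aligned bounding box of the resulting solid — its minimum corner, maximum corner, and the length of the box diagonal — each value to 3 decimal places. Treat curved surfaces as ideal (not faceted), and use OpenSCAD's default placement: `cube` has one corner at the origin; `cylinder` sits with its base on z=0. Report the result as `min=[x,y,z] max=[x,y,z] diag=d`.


A = translate([-12.7, 5.2, 3.1]) cube([19.1, 19.8, 2.7]) → bbox [-12.7,5.2,3.1] .. [6.4,25,5.8]
B = cylinder(h=6.6, r=1.1) → bbox [-1.1,-1.1,0] .. [1.1,1.1,6.6]
lo = A.lo+B.lo = [-12.7-1.1, 5.2-1.1, 3.1+0] = [-13.800,4.100,3.100]
hi = A.hi+B.hi = [6.4+1.1, 25+1.1, 5.8+6.6] = [7.500,26.100,12.400]
diag = √(21.3²+22²+9.3²) = √1024.18 = 32.003

min=[-13.800,4.100,3.100] max=[7.500,26.100,12.400] diag=32.003


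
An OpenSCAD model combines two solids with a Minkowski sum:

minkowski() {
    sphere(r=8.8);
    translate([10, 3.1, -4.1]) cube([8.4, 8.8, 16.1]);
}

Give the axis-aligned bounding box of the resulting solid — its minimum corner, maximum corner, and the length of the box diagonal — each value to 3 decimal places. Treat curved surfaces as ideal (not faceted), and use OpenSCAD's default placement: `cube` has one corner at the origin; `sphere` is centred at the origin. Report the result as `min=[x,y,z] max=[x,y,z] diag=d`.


min=[1.200,-5.700,-12.900] max=[27.200,20.700,20.800] diag=50.086

A = translate([10, 3.1, -4.1]) cube([8.4, 8.8, 16.1]) → bbox [10,3.1,-4.1] .. [18.4,11.9,12]
B = sphere(r=8.8) → bbox [-8.8,-8.8,-8.8] .. [8.8,8.8,8.8]
lo = A.lo+B.lo = [10-8.8, 3.1-8.8, -4.1-8.8] = [1.200,-5.700,-12.900]
hi = A.hi+B.hi = [18.4+8.8, 11.9+8.8, 12+8.8] = [27.200,20.700,20.800]
diag = √(26²+26.4²+33.7²) = √2508.65 = 50.086


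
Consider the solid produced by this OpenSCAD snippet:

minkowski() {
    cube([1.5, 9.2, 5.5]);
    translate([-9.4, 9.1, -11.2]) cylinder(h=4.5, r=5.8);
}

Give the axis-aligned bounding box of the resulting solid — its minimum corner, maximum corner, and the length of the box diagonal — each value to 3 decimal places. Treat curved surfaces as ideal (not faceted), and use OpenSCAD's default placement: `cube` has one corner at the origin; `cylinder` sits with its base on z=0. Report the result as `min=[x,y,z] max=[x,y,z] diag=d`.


A = translate([-9.4, 9.1, -11.2]) cylinder(h=4.5, r=5.8) → bbox [-15.2,3.3,-11.2] .. [-3.6,14.9,-6.7]
B = cube([1.5, 9.2, 5.5]) → bbox [0,0,0] .. [1.5,9.2,5.5]
lo = A.lo+B.lo = [-15.2+0, 3.3+0, -11.2+0] = [-15.200,3.300,-11.200]
hi = A.hi+B.hi = [-3.6+1.5, 14.9+9.2, -6.7+5.5] = [-2.100,24.100,-1.200]
diag = √(13.1²+20.8²+10²) = √704.25 = 26.538

min=[-15.200,3.300,-11.200] max=[-2.100,24.100,-1.200] diag=26.538


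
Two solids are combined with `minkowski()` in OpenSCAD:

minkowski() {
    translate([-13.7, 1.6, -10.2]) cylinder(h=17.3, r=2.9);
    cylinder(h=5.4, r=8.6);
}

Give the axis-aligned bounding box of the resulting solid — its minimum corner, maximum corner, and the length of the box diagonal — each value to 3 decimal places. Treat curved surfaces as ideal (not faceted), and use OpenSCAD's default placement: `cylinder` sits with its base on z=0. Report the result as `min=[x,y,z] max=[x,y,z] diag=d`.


min=[-25.200,-9.900,-10.200] max=[-2.200,13.100,12.500] diag=39.665

A = translate([-13.7, 1.6, -10.2]) cylinder(h=17.3, r=2.9) → bbox [-16.6,-1.3,-10.2] .. [-10.8,4.5,7.1]
B = cylinder(h=5.4, r=8.6) → bbox [-8.6,-8.6,0] .. [8.6,8.6,5.4]
lo = A.lo+B.lo = [-16.6-8.6, -1.3-8.6, -10.2+0] = [-25.200,-9.900,-10.200]
hi = A.hi+B.hi = [-10.8+8.6, 4.5+8.6, 7.1+5.4] = [-2.200,13.100,12.500]
diag = √(23²+23²+22.7²) = √1573.29 = 39.665
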